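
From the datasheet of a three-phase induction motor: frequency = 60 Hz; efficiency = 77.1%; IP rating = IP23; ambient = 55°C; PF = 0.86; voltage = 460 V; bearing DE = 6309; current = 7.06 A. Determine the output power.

3.73 kW

P_in = √3·V·I·cosφ = 1.732 × 460 × 7.06 × 0.86 = 4837 W
P_out = η·P_in = 0.771 × 4837 = 3729 W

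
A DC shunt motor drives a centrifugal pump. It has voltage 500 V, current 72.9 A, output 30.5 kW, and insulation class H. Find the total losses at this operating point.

P_in = V·I = 500×72.9 = 36450 W
P_out = 30500 W
Losses = P_in − P_out = 36450 − 30500 = 5950 W

5.95 kW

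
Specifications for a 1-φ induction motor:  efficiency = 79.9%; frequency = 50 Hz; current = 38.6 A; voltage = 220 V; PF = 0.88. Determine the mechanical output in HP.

8 HP

P_in = V·I·cosφ = 220 × 38.6 × 0.88 = 7473 W
P_out = η·P_in = 0.799 × 7473 = 5971 W
= 5971/746 = 8 HP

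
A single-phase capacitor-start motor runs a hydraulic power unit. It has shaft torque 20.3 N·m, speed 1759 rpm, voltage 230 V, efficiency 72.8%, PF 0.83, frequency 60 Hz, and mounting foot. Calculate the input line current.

26.9 A

ω = 2π×1759/60 = 184.2 rad/s; P_out = τω = 20.3 × 184.2 = 3739 W
P_in = P_out / η = 3739 / 0.728 = 5136 W
I = P_in / (V·cosφ) = 5136 / (230 × 0.83) = 26.9 A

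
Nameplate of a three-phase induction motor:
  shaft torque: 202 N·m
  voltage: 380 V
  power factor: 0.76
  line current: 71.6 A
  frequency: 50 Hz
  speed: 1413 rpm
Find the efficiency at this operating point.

ω = 2π × 1413/60 = 148 rad/s; P_out = τω = 202 × 148 = 29896 W
P_in = √3·V_L·I_L·cosφ = 1.732 × 380 × 71.6 × 0.76 = 35814 W
η = P_out / P_in = 29896 / 35814 = 0.835 = 83.5%

83.5 %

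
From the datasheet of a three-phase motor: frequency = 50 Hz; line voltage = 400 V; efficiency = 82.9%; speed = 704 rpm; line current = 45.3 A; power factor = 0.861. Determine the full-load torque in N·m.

304 N·m

P_in = √3·V·I·cosφ = 1.732 × 400 × 45.3 × 0.861 = 27021 W
P_out = η·P_in = 0.829 × 27021 = 22400 W
n = 704 rpm
ω = 2π×704/60 = 73.72 rad/s
τ = P_out/ω = 22400/73.72 = 304 N·m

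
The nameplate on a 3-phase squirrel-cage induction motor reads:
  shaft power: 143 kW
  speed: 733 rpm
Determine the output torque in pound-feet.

1370 lb·ft

ω = 2π × 733/60 = 76.76 rad/s
τ = P/ω = 143000/76.76 = 1863 N·m
In lb·ft: 1863/1.356 = 1370 lb·ft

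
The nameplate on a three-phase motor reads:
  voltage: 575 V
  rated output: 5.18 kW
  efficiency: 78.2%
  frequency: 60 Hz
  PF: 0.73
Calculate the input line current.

9.11 A

P_out = 5.18 kW = 5180 W
P_in = P_out / η = 5180 / 0.782 = 6624 W
I_L = P_in / (√3·V_L·cosφ) = 6624 / (1.732 × 575 × 0.73) = 9.11 A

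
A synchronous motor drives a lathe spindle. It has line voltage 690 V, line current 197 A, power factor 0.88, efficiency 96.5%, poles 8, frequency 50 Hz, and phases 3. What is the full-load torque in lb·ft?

P_in = √3·V·I·cosφ = 1.732 × 690 × 197 × 0.88 = 207179 W
P_out = η·P_in = 0.965 × 207179 = 199928 W
n = n_s = 120×50/8 = 750 rpm (synchronous)
ω = 2π×750/60 = 78.54 rad/s
τ = P_out/ω = 199928/78.54 = 2546 N·m
In lb·ft: 2546/1.356 = 1880 lb·ft

1880 lb·ft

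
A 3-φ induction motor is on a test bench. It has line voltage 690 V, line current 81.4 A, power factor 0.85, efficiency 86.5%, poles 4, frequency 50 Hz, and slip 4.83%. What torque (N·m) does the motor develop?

P_in = √3·V·I·cosφ = 1.732 × 690 × 81.4 × 0.85 = 82688 W
P_out = η·P_in = 0.865 × 82688 = 71525 W
n_s = 120×50/4 = 1500 rpm; n = 1500×(1−0.0483) = 1428 rpm
ω = 2π×1428/60 = 149.5 rad/s
τ = P_out/ω = 71525/149.5 = 478 N·m

478 N·m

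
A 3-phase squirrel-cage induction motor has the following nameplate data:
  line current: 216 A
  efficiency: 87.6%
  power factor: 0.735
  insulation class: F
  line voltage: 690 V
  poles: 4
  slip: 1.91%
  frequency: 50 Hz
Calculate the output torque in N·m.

P_in = √3·V·I·cosφ = 1.732 × 690 × 216 × 0.735 = 189731 W
P_out = η·P_in = 0.876 × 189731 = 166204 W
n_s = 120×50/4 = 1500 rpm; n = 1500×(1−0.0191) = 1471 rpm
ω = 2π×1471/60 = 154 rad/s
τ = P_out/ω = 166204/154 = 1080 N·m

1080 N·m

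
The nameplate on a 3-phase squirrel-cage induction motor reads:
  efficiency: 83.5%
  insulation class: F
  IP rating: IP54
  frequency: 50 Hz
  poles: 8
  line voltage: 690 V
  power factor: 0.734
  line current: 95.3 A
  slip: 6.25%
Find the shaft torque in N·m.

P_in = √3·V·I·cosφ = 1.732 × 690 × 95.3 × 0.734 = 83596 W
P_out = η·P_in = 0.835 × 83596 = 69803 W
n_s = 120×50/8 = 750 rpm; n = 750×(1−0.0625) = 703 rpm
ω = 2π×703/60 = 73.62 rad/s
τ = P_out/ω = 69803/73.62 = 948 N·m

948 N·m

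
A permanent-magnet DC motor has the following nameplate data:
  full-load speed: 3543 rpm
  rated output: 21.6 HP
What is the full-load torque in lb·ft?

P_out = 21.6 × 746 = 16114 W
ω = 2π × 3543/60 = 371 rad/s
τ = P_out/ω = 16114/371 = 43.43 N·m
In lb·ft: 43.43/1.356 = 32 lb·ft

32 lb·ft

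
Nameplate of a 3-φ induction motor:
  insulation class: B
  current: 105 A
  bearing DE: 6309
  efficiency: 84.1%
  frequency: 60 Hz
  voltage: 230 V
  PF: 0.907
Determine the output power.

P_in = √3·V·I·cosφ = 1.732 × 230 × 105 × 0.907 = 37938 W
P_out = η·P_in = 0.841 × 37938 = 31906 W

31.9 kW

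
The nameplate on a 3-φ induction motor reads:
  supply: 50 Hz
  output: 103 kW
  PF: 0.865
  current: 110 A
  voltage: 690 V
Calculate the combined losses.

10700 W

P_in = √3·V·I·cosφ = 1.732×690×110×0.865 = 113712 W
P_out = 103000 W
Losses = P_in − P_out = 113712 − 103000 = 10712 W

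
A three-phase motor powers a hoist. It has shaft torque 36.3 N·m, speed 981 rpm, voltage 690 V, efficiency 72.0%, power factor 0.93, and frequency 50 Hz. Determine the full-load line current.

4.66 A

ω = 2π×981/60 = 102.7 rad/s; P_out = τω = 36.3 × 102.7 = 3728 W
P_in = P_out / η = 3728 / 0.720 = 5178 W
I_L = P_in / (√3·V_L·cosφ) = 5178 / (1.732 × 690 × 0.93) = 4.66 A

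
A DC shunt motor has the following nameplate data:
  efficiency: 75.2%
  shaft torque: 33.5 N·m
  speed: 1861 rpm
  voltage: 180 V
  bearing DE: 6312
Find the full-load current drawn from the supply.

ω = 2π×1861/60 = 194.9 rad/s; P_out = τω = 33.5 × 194.9 = 6529 W
P_in = P_out / η = 6529 / 0.752 = 8682 W
I = P_in / V = 8682 / 180 = 48.2 A

48.2 A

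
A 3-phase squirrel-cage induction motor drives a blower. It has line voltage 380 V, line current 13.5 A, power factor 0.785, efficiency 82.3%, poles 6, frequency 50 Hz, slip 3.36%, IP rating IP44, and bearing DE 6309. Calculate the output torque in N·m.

P_in = √3·V·I·cosφ = 1.732 × 380 × 13.5 × 0.785 = 6975 W
P_out = η·P_in = 0.823 × 6975 = 5740 W
n_s = 120×50/6 = 1000 rpm; n = 1000×(1−0.0336) = 966 rpm
ω = 2π×966/60 = 101.2 rad/s
τ = P_out/ω = 5740/101.2 = 56.7 N·m

56.7 N·m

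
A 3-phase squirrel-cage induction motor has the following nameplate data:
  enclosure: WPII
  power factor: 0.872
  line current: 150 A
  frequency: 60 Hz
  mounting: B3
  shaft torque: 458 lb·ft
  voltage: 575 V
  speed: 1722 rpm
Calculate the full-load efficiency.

86.0 %

τ = 458 lb·ft × 1.356 = 621 N·m
ω = 2π × 1722/60 = 180.3 rad/s; P_out = τω = 621 × 180.3 = 111966 W
P_in = √3·V_L·I_L·cosφ = 1.732 × 575 × 150 × 0.872 = 130264 W
η = P_out / P_in = 111966 / 130264 = 0.860 = 86.0%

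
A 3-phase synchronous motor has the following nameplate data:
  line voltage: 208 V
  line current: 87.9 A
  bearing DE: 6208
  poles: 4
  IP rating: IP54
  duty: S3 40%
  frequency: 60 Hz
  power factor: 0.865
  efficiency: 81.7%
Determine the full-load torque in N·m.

119 N·m

P_in = √3·V·I·cosφ = 1.732 × 208 × 87.9 × 0.865 = 27392 W
P_out = η·P_in = 0.817 × 27392 = 22379 W
n = n_s = 120×60/4 = 1800 rpm (synchronous)
ω = 2π×1800/60 = 188.5 rad/s
τ = P_out/ω = 22379/188.5 = 119 N·m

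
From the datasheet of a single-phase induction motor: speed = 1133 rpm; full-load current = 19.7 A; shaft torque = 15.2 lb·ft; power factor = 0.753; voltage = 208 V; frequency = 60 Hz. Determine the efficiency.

79.2 %

τ = 15.2 lb·ft × 1.356 = 20.61 N·m
ω = 2π × 1133/60 = 118.6 rad/s; P_out = τω = 20.61 × 118.6 = 2444 W
P_in = V·I·cosφ = 208 × 19.7 × 0.753 = 3085 W
η = P_out / P_in = 2444 / 3085 = 0.792 = 79.2%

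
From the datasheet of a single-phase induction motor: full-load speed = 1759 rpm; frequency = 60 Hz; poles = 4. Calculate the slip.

2.3 %

n_s = 120f/p = 120×60/4 = 1800 rpm
s = (n_s − n)/n_s = (1800 − 1759)/1800 = 0.0228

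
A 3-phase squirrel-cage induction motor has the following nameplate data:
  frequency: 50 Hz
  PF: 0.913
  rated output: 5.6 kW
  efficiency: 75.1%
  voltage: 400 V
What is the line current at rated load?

11.8 A

P_out = 5.6 kW = 5600 W
P_in = P_out / η = 5600 / 0.751 = 7457 W
I_L = P_in / (√3·V_L·cosφ) = 7457 / (1.732 × 400 × 0.913) = 11.8 A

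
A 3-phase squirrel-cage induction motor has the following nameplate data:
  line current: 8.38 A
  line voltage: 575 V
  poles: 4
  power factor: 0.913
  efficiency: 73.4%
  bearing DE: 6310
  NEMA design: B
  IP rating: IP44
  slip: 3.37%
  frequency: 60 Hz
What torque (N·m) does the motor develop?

30.7 N·m

P_in = √3·V·I·cosφ = 1.732 × 575 × 8.38 × 0.913 = 7620 W
P_out = η·P_in = 0.734 × 7620 = 5593 W
n_s = 120×60/4 = 1800 rpm; n = 1800×(1−0.0337) = 1739 rpm
ω = 2π×1739/60 = 182.1 rad/s
τ = P_out/ω = 5593/182.1 = 30.7 N·m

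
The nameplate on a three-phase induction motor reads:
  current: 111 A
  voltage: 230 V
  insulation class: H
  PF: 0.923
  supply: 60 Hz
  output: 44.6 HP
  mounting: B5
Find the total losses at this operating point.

P_in = √3·V·I·cosφ = 1.732×230×111×0.923 = 40813 W
P_out = 44.6×746 = 33272 W
Losses = P_in − P_out = 40813 − 33272 = 7541 W

7540 W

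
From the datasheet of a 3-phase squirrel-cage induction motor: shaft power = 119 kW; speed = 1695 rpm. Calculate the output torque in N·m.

670 N·m

ω = 2π × 1695/60 = 177.5 rad/s
τ = P/ω = 119000/177.5 = 670 N·m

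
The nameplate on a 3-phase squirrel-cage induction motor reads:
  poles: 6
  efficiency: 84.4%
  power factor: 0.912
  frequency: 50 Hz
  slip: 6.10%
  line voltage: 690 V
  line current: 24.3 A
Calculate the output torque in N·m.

227 N·m

P_in = √3·V·I·cosφ = 1.732 × 690 × 24.3 × 0.912 = 26485 W
P_out = η·P_in = 0.844 × 26485 = 22353 W
n_s = 120×50/6 = 1000 rpm; n = 1000×(1−0.061) = 939 rpm
ω = 2π×939/60 = 98.33 rad/s
τ = P_out/ω = 22353/98.33 = 227 N·m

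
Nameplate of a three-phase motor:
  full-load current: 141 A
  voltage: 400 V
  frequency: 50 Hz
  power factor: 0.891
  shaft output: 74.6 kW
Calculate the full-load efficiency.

P_out = 74.6 kW = 74600 W
P_in = √3·V_L·I_L·cosφ = 1.732 × 400 × 141 × 0.891 = 87037 W
η = P_out / P_in = 74600 / 87037 = 0.857 = 85.7%

85.7 %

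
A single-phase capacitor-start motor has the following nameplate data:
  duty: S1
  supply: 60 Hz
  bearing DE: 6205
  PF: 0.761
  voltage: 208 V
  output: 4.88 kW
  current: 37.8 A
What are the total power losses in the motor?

P_in = V·I·cosφ = 208×37.8×0.761 = 5983 W
P_out = 4880 W
Losses = P_in − P_out = 5983 − 4880 = 1103 W

1.1 kW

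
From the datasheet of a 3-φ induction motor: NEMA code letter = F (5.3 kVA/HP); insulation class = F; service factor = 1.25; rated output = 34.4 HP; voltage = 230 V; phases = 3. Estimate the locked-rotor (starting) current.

S_LR = 5.3 × 34.4 = 182.32 kVA
I_LR = S_LR/(√3·V_L) = 182320/(1.732×230) = 458 A

458 A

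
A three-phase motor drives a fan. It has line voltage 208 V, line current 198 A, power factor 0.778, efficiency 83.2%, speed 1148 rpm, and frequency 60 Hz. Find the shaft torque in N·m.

384 N·m

P_in = √3·V·I·cosφ = 1.732 × 208 × 198 × 0.778 = 55495 W
P_out = η·P_in = 0.832 × 55495 = 46172 W
n = 1148 rpm
ω = 2π×1148/60 = 120.2 rad/s
τ = P_out/ω = 46172/120.2 = 384 N·m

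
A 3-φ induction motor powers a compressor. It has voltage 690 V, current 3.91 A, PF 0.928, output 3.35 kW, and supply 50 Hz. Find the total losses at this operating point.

986 W

P_in = √3·V·I·cosφ = 1.732×690×3.91×0.928 = 4336 W
P_out = 3350 W
Losses = P_in − P_out = 4336 − 3350 = 986 W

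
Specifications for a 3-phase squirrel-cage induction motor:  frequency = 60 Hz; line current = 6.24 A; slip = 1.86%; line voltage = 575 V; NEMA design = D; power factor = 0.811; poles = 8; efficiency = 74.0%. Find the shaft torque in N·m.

P_in = √3·V·I·cosφ = 1.732 × 575 × 6.24 × 0.811 = 5040 W
P_out = η·P_in = 0.74 × 5040 = 3730 W
n_s = 120×60/8 = 900 rpm; n = 900×(1−0.0186) = 883 rpm
ω = 2π×883/60 = 92.47 rad/s
τ = P_out/ω = 3730/92.47 = 40.3 N·m

40.3 N·m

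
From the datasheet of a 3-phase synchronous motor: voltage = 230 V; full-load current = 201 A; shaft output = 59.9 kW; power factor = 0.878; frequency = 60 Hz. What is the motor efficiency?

P_out = 59.9 kW = 59900 W
P_in = √3·V_L·I_L·cosφ = 1.732 × 230 × 201 × 0.878 = 70302 W
η = P_out / P_in = 59900 / 70302 = 0.852 = 85.2%

85.2 %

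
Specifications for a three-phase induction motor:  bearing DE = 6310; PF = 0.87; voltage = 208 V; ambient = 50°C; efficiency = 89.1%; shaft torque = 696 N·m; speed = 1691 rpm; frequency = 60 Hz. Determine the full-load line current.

441 A

ω = 2π×1691/60 = 177.1 rad/s; P_out = τω = 696 × 177.1 = 123262 W
P_in = P_out / η = 123262 / 0.891 = 138341 W
I_L = P_in / (√3·V_L·cosφ) = 138341 / (1.732 × 208 × 0.87) = 441 A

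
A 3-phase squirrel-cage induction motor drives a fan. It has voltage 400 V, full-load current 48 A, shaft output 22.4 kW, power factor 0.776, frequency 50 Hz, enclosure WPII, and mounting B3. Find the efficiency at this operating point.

P_out = 22.4 kW = 22400 W
P_in = √3·V_L·I_L·cosφ = 1.732 × 400 × 48 × 0.776 = 25805 W
η = P_out / P_in = 22400 / 25805 = 0.868 = 86.8%

86.8 %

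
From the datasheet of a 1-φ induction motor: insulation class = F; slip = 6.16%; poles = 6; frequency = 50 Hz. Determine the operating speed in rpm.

938 rpm

n_s = 120f/p = 120×50/6 = 1000 rpm
n = n_s(1 − s) = 1000 × (1 − 0.0616) = 938 rpm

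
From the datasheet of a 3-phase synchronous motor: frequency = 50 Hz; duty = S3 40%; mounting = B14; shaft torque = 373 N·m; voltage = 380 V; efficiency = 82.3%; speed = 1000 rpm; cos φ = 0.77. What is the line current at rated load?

93.6 A

ω = 2π×1000/60 = 104.7 rad/s; P_out = τω = 373 × 104.7 = 39053 W
P_in = P_out / η = 39053 / 0.823 = 47452 W
I_L = P_in / (√3·V_L·cosφ) = 47452 / (1.732 × 380 × 0.77) = 93.6 A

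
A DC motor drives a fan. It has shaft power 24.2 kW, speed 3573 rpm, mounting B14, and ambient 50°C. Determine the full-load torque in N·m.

ω = 2π × 3573/60 = 374.2 rad/s
τ = P/ω = 24200/374.2 = 64.7 N·m

64.7 N·m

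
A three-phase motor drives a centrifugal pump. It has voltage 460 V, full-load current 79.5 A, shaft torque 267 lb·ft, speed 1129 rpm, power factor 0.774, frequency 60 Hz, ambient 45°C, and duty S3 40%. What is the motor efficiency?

87.3 %

τ = 267 lb·ft × 1.356 = 362.1 N·m
ω = 2π × 1129/60 = 118.2 rad/s; P_out = τω = 362.1 × 118.2 = 42800 W
P_in = √3·V_L·I_L·cosφ = 1.732 × 460 × 79.5 × 0.774 = 49025 W
η = P_out / P_in = 42800 / 49025 = 0.873 = 87.3%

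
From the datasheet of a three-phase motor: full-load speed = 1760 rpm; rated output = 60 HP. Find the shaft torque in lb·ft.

179 lb·ft

P_out = 60 × 746 = 44760 W
ω = 2π × 1760/60 = 184.3 rad/s
τ = P_out/ω = 44760/184.3 = 242.9 N·m
In lb·ft: 242.9/1.356 = 179 lb·ft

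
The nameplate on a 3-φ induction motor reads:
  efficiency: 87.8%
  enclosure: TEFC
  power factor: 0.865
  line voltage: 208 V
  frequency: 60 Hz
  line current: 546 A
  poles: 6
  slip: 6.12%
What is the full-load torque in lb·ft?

P_in = √3·V·I·cosφ = 1.732 × 208 × 546 × 0.865 = 170145 W
P_out = η·P_in = 0.878 × 170145 = 149387 W
n_s = 120×60/6 = 1200 rpm; n = 1200×(1−0.0612) = 1127 rpm
ω = 2π×1127/60 = 118 rad/s
τ = P_out/ω = 149387/118 = 1266 N·m
In lb·ft: 1266/1.356 = 934 lb·ft

934 lb·ft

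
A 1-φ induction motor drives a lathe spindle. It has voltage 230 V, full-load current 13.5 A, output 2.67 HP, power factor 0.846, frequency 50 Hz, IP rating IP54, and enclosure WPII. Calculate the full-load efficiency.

75.8 %

P_out = 2.67 × 746 = 1992 W
P_in = V·I·cosφ = 230 × 13.5 × 0.846 = 2627 W
η = P_out / P_in = 1992 / 2627 = 0.758 = 75.8%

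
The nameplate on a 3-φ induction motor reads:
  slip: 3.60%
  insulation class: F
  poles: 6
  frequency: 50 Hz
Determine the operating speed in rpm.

964 rpm

n_s = 120f/p = 120×50/6 = 1000 rpm
n = n_s(1 − s) = 1000 × (1 − 0.036) = 964 rpm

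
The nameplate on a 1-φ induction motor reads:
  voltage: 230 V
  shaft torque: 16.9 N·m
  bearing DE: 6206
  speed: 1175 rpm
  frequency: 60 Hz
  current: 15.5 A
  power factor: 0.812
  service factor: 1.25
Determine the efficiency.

ω = 2π × 1175/60 = 123 rad/s; P_out = τω = 16.9 × 123 = 2079 W
P_in = V·I·cosφ = 230 × 15.5 × 0.812 = 2895 W
η = P_out / P_in = 2079 / 2895 = 0.718 = 71.8%

71.8 %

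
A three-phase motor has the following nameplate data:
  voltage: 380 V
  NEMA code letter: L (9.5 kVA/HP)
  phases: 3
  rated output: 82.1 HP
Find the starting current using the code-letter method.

1190 A

S_LR = 9.5 × 82.1 = 779.95 kVA
I_LR = S_LR/(√3·V_L) = 779950/(1.732×380) = 1190 A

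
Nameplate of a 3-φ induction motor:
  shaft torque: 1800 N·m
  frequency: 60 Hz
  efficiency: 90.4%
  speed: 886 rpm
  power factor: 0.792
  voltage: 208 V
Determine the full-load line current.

ω = 2π×886/60 = 92.78 rad/s; P_out = τω = 1800 × 92.78 = 167004 W
P_in = P_out / η = 167004 / 0.904 = 184739 W
I_L = P_in / (√3·V_L·cosφ) = 184739 / (1.732 × 208 × 0.792) = 647 A

647 A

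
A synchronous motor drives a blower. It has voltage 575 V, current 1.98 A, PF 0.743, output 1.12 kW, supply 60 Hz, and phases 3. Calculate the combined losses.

P_in = √3·V·I·cosφ = 1.732×575×1.98×0.743 = 1465 W
P_out = 1120 W
Losses = P_in − P_out = 1465 − 1120 = 345 W

345 W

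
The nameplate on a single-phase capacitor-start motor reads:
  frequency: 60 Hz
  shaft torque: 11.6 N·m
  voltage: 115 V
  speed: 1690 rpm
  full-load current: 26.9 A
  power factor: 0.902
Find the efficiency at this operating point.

73.6 %

ω = 2π × 1690/60 = 177 rad/s; P_out = τω = 11.6 × 177 = 2053 W
P_in = V·I·cosφ = 115 × 26.9 × 0.902 = 2790 W
η = P_out / P_in = 2053 / 2790 = 0.736 = 73.6%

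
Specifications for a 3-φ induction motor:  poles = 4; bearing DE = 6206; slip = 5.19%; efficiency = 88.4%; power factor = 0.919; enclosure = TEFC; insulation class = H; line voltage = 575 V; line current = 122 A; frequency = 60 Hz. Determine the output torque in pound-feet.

P_in = √3·V·I·cosφ = 1.732 × 575 × 122 × 0.919 = 111658 W
P_out = η·P_in = 0.884 × 111658 = 98706 W
n_s = 120×60/4 = 1800 rpm; n = 1800×(1−0.0519) = 1707 rpm
ω = 2π×1707/60 = 178.8 rad/s
τ = P_out/ω = 98706/178.8 = 552 N·m
In lb·ft: 552/1.356 = 407 lb·ft

407 lb·ft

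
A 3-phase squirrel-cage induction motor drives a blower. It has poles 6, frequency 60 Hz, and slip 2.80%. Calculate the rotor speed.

n_s = 120f/p = 120×60/6 = 1200 rpm
n = n_s(1 − s) = 1200 × (1 − 0.028) = 1166 rpm

1166 rpm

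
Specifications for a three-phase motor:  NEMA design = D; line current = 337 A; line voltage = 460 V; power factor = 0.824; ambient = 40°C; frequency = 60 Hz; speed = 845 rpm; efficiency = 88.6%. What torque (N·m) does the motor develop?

P_in = √3·V·I·cosφ = 1.732 × 460 × 337 × 0.824 = 221240 W
P_out = η·P_in = 0.886 × 221240 = 196019 W
n = 845 rpm
ω = 2π×845/60 = 88.49 rad/s
τ = P_out/ω = 196019/88.49 = 2220 N·m

2220 N·m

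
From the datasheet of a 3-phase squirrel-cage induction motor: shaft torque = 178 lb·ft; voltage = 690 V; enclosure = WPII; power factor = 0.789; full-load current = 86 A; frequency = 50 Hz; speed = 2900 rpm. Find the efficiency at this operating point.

90.4 %

τ = 178 lb·ft × 1.356 = 241.4 N·m
ω = 2π × 2900/60 = 303.7 rad/s; P_out = τω = 241.4 × 303.7 = 73313 W
P_in = √3·V_L·I_L·cosφ = 1.732 × 690 × 86 × 0.789 = 81091 W
η = P_out / P_in = 73313 / 81091 = 0.904 = 90.4%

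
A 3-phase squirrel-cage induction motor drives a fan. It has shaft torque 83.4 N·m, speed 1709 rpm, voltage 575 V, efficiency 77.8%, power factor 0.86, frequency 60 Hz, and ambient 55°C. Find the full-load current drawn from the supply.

22.4 A

ω = 2π×1709/60 = 179 rad/s; P_out = τω = 83.4 × 179 = 14929 W
P_in = P_out / η = 14929 / 0.778 = 19189 W
I_L = P_in / (√3·V_L·cosφ) = 19189 / (1.732 × 575 × 0.86) = 22.4 A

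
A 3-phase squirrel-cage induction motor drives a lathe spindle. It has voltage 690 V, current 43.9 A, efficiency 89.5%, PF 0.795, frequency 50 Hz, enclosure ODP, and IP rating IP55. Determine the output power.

P_in = √3·V·I·cosφ = 1.732 × 690 × 43.9 × 0.795 = 41709 W
P_out = η·P_in = 0.895 × 41709 = 37330 W

37.3 kW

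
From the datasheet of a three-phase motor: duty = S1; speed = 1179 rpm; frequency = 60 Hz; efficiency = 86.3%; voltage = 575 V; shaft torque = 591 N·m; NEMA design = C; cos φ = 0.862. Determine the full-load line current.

98.5 A

ω = 2π×1179/60 = 123.5 rad/s; P_out = τω = 591 × 123.5 = 72989 W
P_in = P_out / η = 72989 / 0.863 = 84576 W
I_L = P_in / (√3·V_L·cosφ) = 84576 / (1.732 × 575 × 0.862) = 98.5 A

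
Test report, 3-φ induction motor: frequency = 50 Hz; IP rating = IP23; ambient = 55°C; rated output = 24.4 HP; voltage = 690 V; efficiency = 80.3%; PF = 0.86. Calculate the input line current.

22.1 A

P_out = 24.4 × 746 = 18202 W
P_in = P_out / η = 18202 / 0.803 = 22667 W
I_L = P_in / (√3·V_L·cosφ) = 22667 / (1.732 × 690 × 0.86) = 22.1 A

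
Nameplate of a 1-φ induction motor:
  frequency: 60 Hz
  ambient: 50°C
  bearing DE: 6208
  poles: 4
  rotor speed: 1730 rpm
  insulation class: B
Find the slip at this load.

3.89 %

n_s = 120f/p = 120×60/4 = 1800 rpm
s = (n_s − n)/n_s = (1800 − 1730)/1800 = 0.0389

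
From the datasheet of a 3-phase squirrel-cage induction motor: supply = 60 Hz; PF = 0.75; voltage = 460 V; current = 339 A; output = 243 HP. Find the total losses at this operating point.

P_in = √3·V·I·cosφ = 1.732×460×339×0.75 = 202566 W
P_out = 243×746 = 181278 W
Losses = P_in − P_out = 202566 − 181278 = 21288 W

21.3 kW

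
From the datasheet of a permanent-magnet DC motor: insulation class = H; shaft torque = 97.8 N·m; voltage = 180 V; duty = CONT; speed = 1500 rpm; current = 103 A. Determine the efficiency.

ω = 2π × 1500/60 = 157.1 rad/s; P_out = τω = 97.8 × 157.1 = 15364 W
P_in = V·I = 180 × 103 = 18540 W
η = P_out / P_in = 15364 / 18540 = 0.829 = 82.9%

82.9 %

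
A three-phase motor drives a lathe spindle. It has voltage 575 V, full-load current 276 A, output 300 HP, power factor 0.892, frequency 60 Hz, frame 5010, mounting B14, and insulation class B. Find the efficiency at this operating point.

P_out = 300 × 746 = 223800 W
P_in = √3·V_L·I_L·cosφ = 1.732 × 575 × 276 × 0.892 = 245183 W
η = P_out / P_in = 223800 / 245183 = 0.913 = 91.3%

91.3 %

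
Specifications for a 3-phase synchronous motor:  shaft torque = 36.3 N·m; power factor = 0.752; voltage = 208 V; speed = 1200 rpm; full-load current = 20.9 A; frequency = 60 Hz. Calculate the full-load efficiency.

80.6 %

ω = 2π × 1200/60 = 125.7 rad/s; P_out = τω = 36.3 × 125.7 = 4563 W
P_in = √3·V_L·I_L·cosφ = 1.732 × 208 × 20.9 × 0.752 = 5662 W
η = P_out / P_in = 4563 / 5662 = 0.806 = 80.6%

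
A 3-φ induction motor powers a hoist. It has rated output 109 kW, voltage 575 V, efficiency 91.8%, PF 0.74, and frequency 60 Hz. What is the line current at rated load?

P_out = 109 kW = 109000 W
P_in = P_out / η = 109000 / 0.918 = 118736 W
I_L = P_in / (√3·V_L·cosφ) = 118736 / (1.732 × 575 × 0.74) = 161 A

161 A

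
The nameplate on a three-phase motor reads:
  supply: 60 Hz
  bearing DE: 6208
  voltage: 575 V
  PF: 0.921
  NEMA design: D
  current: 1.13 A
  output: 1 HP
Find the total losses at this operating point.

290 W

P_in = √3·V·I·cosφ = 1.732×575×1.13×0.921 = 1036 W
P_out = 1×746 = 746 W
Losses = P_in − P_out = 1036 − 746 = 290 W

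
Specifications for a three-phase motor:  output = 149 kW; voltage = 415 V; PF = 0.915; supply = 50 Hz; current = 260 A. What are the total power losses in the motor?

22000 W

P_in = √3·V·I·cosφ = 1.732×415×260×0.915 = 170998 W
P_out = 149000 W
Losses = P_in − P_out = 170998 − 149000 = 21998 W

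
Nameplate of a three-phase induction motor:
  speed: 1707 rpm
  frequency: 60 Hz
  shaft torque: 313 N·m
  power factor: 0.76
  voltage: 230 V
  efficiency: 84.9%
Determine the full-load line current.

218 A

ω = 2π×1707/60 = 178.8 rad/s; P_out = τω = 313 × 178.8 = 55964 W
P_in = P_out / η = 55964 / 0.849 = 65918 W
I_L = P_in / (√3·V_L·cosφ) = 65918 / (1.732 × 230 × 0.76) = 218 A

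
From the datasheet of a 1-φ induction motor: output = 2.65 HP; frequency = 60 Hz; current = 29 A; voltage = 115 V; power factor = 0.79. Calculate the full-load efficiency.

P_out = 2.65 × 746 = 1977 W
P_in = V·I·cosφ = 115 × 29 × 0.79 = 2635 W
η = P_out / P_in = 1977 / 2635 = 0.750 = 75.0%

75.0 %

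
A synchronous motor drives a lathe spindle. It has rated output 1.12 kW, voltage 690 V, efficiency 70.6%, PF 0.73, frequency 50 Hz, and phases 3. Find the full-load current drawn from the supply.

1.82 A

P_out = 1.12 kW = 1120 W
P_in = P_out / η = 1120 / 0.706 = 1586 W
I_L = P_in / (√3·V_L·cosφ) = 1586 / (1.732 × 690 × 0.73) = 1.82 A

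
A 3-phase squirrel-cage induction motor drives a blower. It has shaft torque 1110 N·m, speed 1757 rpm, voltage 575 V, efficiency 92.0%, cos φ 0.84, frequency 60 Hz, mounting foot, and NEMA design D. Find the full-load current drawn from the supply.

265 A

ω = 2π×1757/60 = 184 rad/s; P_out = τω = 1110 × 184 = 204240 W
P_in = P_out / η = 204240 / 0.920 = 222000 W
I_L = P_in / (√3·V_L·cosφ) = 222000 / (1.732 × 575 × 0.84) = 265 A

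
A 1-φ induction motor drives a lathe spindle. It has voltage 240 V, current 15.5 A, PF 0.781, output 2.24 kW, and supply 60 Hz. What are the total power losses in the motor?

P_in = V·I·cosφ = 240×15.5×0.781 = 2905 W
P_out = 2240 W
Losses = P_in − P_out = 2905 − 2240 = 665 W

665 W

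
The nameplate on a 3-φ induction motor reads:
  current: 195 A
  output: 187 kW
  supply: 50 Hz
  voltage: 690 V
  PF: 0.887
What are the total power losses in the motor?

19700 W

P_in = √3·V·I·cosφ = 1.732×690×195×0.887 = 206707 W
P_out = 187000 W
Losses = P_in − P_out = 206707 − 187000 = 19707 W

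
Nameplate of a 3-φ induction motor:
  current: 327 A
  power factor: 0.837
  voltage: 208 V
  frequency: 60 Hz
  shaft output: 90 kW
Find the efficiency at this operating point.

P_out = 90 kW = 90000 W
P_in = √3·V_L·I_L·cosφ = 1.732 × 208 × 327 × 0.837 = 98602 W
η = P_out / P_in = 90000 / 98602 = 0.913 = 91.3%

91.3 %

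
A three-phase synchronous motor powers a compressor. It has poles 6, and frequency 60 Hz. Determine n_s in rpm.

n_s = 120f/p = 120×60/6 = 1200 rpm

1200 rpm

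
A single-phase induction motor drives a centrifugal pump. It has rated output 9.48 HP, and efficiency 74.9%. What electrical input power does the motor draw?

P_out = 9.48 × 746 = 7072 W
P_in = P_out/η = 7072/0.749 = 9442 W = 9.44 kW

9.44 kW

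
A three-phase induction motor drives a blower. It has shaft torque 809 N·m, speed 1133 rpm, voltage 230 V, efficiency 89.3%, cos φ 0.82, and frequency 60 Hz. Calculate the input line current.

329 A

ω = 2π×1133/60 = 118.6 rad/s; P_out = τω = 809 × 118.6 = 95947 W
P_in = P_out / η = 95947 / 0.893 = 107443 W
I_L = P_in / (√3·V_L·cosφ) = 107443 / (1.732 × 230 × 0.82) = 329 A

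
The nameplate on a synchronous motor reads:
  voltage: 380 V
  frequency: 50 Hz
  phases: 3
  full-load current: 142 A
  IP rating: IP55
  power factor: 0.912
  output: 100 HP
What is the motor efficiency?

87.5 %

P_out = 100 × 746 = 74600 W
P_in = √3·V_L·I_L·cosφ = 1.732 × 380 × 142 × 0.912 = 85234 W
η = P_out / P_in = 74600 / 85234 = 0.875 = 87.5%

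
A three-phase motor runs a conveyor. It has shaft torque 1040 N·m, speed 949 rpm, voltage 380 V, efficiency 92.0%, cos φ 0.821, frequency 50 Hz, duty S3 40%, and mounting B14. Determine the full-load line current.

208 A

ω = 2π×949/60 = 99.38 rad/s; P_out = τω = 1040 × 99.38 = 103355 W
P_in = P_out / η = 103355 / 0.920 = 112342 W
I_L = P_in / (√3·V_L·cosφ) = 112342 / (1.732 × 380 × 0.821) = 208 A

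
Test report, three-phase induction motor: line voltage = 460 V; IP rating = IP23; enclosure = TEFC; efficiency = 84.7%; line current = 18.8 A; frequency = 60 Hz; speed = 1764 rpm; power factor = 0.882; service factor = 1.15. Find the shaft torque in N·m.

60.6 N·m

P_in = √3·V·I·cosφ = 1.732 × 460 × 18.8 × 0.882 = 13211 W
P_out = η·P_in = 0.847 × 13211 = 11190 W
n = 1764 rpm
ω = 2π×1764/60 = 184.7 rad/s
τ = P_out/ω = 11190/184.7 = 60.6 N·m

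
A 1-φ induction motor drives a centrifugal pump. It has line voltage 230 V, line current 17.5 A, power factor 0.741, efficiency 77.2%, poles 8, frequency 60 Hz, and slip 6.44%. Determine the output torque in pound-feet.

P_in = V·I·cosφ = 230 × 17.5 × 0.741 = 2983 W
P_out = η·P_in = 0.772 × 2983 = 2303 W
n_s = 120×60/8 = 900 rpm; n = 900×(1−0.0644) = 842 rpm
ω = 2π×842/60 = 88.17 rad/s
τ = P_out/ω = 2303/88.17 = 26.12 N·m
In lb·ft: 26.12/1.356 = 19.3 lb·ft

19.3 lb·ft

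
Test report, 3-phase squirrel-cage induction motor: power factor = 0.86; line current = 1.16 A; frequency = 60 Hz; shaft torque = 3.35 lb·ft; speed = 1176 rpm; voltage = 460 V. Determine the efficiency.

70.4 %

τ = 3.35 lb·ft × 1.356 = 4.543 N·m
ω = 2π × 1176/60 = 123.2 rad/s; P_out = τω = 4.543 × 123.2 = 560 W
P_in = √3·V_L·I_L·cosφ = 1.732 × 460 × 1.16 × 0.86 = 795 W
η = P_out / P_in = 560 / 795 = 0.704 = 70.4%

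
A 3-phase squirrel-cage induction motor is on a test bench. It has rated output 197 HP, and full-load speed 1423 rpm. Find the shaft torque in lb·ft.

727 lb·ft

P_out = 197 × 746 = 146962 W
ω = 2π × 1423/60 = 149 rad/s
τ = P_out/ω = 146962/149 = 986.3 N·m
In lb·ft: 986.3/1.356 = 727 lb·ft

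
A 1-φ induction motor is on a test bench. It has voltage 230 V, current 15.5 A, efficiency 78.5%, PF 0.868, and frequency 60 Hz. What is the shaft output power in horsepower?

3.26 HP

P_in = V·I·cosφ = 230 × 15.5 × 0.868 = 3094 W
P_out = η·P_in = 0.785 × 3094 = 2429 W
= 2429/746 = 3.26 HP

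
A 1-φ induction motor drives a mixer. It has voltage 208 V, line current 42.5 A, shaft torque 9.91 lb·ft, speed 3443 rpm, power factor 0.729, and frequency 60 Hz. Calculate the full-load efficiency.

τ = 9.91 lb·ft × 1.356 = 13.44 N·m
ω = 2π × 3443/60 = 360.6 rad/s; P_out = τω = 13.44 × 360.6 = 4846 W
P_in = V·I·cosφ = 208 × 42.5 × 0.729 = 6444 W
η = P_out / P_in = 4846 / 6444 = 0.752 = 75.2%

75.2 %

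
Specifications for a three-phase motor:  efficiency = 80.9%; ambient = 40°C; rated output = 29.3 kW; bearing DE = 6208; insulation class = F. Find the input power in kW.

P_out = 29300 W
P_in = P_out/η = 29300/0.809 = 36218 W = 36.2 kW

36.2 kW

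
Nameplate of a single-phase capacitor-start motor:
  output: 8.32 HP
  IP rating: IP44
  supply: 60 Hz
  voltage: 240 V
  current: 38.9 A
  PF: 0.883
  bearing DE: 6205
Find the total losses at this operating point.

P_in = V·I·cosφ = 240×38.9×0.883 = 8244 W
P_out = 8.32×746 = 6207 W
Losses = P_in − P_out = 8244 − 6207 = 2037 W

2.04 kW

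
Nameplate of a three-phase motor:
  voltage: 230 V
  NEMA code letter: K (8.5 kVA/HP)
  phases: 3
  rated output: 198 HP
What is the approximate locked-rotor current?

S_LR = 8.5 × 198 = 1683 kVA
I_LR = S_LR/(√3·V_L) = 1683000/(1.732×230) = 4220 A

4220 A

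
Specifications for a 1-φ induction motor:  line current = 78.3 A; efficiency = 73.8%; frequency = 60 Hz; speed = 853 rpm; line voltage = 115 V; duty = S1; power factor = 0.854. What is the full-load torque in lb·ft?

46.9 lb·ft

P_in = V·I·cosφ = 115 × 78.3 × 0.854 = 7690 W
P_out = η·P_in = 0.738 × 7690 = 5675 W
n = 853 rpm
ω = 2π×853/60 = 89.33 rad/s
τ = P_out/ω = 5675/89.33 = 63.53 N·m
In lb·ft: 63.53/1.356 = 46.9 lb·ft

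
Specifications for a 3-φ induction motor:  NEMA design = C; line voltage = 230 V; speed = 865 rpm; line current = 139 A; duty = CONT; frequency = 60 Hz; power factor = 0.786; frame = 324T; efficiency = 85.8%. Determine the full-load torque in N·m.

P_in = √3·V·I·cosφ = 1.732 × 230 × 139 × 0.786 = 43522 W
P_out = η·P_in = 0.858 × 43522 = 37342 W
n = 865 rpm
ω = 2π×865/60 = 90.58 rad/s
τ = P_out/ω = 37342/90.58 = 412 N·m

412 N·m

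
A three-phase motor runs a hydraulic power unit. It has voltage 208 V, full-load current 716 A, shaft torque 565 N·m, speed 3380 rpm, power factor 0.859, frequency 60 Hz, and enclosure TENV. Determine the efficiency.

ω = 2π × 3380/60 = 354 rad/s; P_out = τω = 565 × 354 = 200010 W
P_in = √3·V_L·I_L·cosφ = 1.732 × 208 × 716 × 0.859 = 221573 W
η = P_out / P_in = 200010 / 221573 = 0.903 = 90.3%

90.3 %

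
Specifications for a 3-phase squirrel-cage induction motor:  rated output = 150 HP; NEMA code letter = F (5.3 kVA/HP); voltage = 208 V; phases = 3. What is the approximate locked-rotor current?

2210 A

S_LR = 5.3 × 150 = 795 kVA
I_LR = S_LR/(√3·V_L) = 795000/(1.732×208) = 2210 A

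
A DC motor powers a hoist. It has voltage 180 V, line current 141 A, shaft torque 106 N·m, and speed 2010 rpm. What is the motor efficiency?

ω = 2π × 2010/60 = 210.5 rad/s; P_out = τω = 106 × 210.5 = 22313 W
P_in = V·I = 180 × 141 = 25380 W
η = P_out / P_in = 22313 / 25380 = 0.879 = 87.9%

87.9 %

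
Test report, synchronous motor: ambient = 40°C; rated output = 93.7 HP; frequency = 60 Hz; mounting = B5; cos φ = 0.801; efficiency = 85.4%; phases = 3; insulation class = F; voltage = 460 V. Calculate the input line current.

128 A

P_out = 93.7 × 746 = 69900 W
P_in = P_out / η = 69900 / 0.854 = 81850 W
I_L = P_in / (√3·V_L·cosφ) = 81850 / (1.732 × 460 × 0.801) = 128 A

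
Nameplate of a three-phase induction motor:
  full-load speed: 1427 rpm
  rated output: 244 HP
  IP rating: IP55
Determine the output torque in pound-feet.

898 lb·ft

P_out = 244 × 746 = 182024 W
ω = 2π × 1427/60 = 149.4 rad/s
τ = P_out/ω = 182024/149.4 = 1218 N·m
In lb·ft: 1218/1.356 = 898 lb·ft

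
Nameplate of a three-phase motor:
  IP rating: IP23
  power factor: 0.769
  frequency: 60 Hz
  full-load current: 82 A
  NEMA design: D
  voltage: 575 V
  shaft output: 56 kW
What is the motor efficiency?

89.2 %

P_out = 56 kW = 56000 W
P_in = √3·V_L·I_L·cosφ = 1.732 × 575 × 82 × 0.769 = 62799 W
η = P_out / P_in = 56000 / 62799 = 0.892 = 89.2%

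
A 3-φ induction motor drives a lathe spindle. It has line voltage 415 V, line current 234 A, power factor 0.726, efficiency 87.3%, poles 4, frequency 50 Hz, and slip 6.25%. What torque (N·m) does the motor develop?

724 N·m

P_in = √3·V·I·cosφ = 1.732 × 415 × 234 × 0.726 = 122109 W
P_out = η·P_in = 0.873 × 122109 = 106601 W
n_s = 120×50/4 = 1500 rpm; n = 1500×(1−0.0625) = 1406 rpm
ω = 2π×1406/60 = 147.2 rad/s
τ = P_out/ω = 106601/147.2 = 724 N·m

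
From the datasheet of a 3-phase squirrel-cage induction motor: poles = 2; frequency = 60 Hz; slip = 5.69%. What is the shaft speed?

n_s = 120f/p = 120×60/2 = 3600 rpm
n = n_s(1 − s) = 3600 × (1 − 0.0569) = 3395 rpm

3395 rpm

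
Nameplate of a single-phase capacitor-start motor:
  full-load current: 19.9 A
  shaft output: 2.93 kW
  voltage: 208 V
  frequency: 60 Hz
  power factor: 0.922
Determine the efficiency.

76.8 %

P_out = 2.93 kW = 2930 W
P_in = V·I·cosφ = 208 × 19.9 × 0.922 = 3816 W
η = P_out / P_in = 2930 / 3816 = 0.768 = 76.8%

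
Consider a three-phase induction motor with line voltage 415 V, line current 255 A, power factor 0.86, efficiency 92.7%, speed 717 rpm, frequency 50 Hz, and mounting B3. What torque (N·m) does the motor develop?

1950 N·m

P_in = √3·V·I·cosφ = 1.732 × 415 × 255 × 0.86 = 157628 W
P_out = η·P_in = 0.927 × 157628 = 146121 W
n = 717 rpm
ω = 2π×717/60 = 75.08 rad/s
τ = P_out/ω = 146121/75.08 = 1950 N·m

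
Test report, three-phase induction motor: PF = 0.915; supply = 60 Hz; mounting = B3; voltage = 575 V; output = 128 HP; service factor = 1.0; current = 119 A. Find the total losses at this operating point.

P_in = √3·V·I·cosφ = 1.732×575×119×0.915 = 108439 W
P_out = 128×746 = 95488 W
Losses = P_in − P_out = 108439 − 95488 = 12951 W

13 kW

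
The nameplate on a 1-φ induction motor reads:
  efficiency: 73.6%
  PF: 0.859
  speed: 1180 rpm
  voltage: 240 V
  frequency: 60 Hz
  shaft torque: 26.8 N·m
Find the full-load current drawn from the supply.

ω = 2π×1180/60 = 123.6 rad/s; P_out = τω = 26.8 × 123.6 = 3312 W
P_in = P_out / η = 3312 / 0.736 = 4500 W
I = P_in / (V·cosφ) = 4500 / (240 × 0.859) = 21.8 A

21.8 A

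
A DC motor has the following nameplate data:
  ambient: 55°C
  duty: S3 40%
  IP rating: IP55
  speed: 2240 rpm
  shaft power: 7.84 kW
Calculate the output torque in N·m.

33.4 N·m

ω = 2π × 2240/60 = 234.6 rad/s
τ = P/ω = 7840/234.6 = 33.4 N·m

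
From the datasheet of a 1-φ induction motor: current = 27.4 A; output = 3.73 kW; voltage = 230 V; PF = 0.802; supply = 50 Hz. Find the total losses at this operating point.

1320 W

P_in = V·I·cosφ = 230×27.4×0.802 = 5054 W
P_out = 3730 W
Losses = P_in − P_out = 5054 − 3730 = 1324 W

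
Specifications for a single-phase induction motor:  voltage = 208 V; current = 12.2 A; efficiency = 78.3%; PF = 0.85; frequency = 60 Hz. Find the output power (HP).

P_in = V·I·cosφ = 208 × 12.2 × 0.85 = 2157 W
P_out = η·P_in = 0.783 × 2157 = 1689 W
= 1689/746 = 2.26 HP

2.26 HP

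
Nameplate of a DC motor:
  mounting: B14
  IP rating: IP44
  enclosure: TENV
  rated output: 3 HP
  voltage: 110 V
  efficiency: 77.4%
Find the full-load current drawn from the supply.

P_out = 3 × 746 = 2238 W
P_in = P_out / η = 2238 / 0.774 = 2891 W
I = P_in / V = 2891 / 110 = 26.3 A

26.3 A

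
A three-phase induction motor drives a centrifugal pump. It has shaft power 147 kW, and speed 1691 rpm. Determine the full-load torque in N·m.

ω = 2π × 1691/60 = 177.1 rad/s
τ = P/ω = 147000/177.1 = 830 N·m

830 N·m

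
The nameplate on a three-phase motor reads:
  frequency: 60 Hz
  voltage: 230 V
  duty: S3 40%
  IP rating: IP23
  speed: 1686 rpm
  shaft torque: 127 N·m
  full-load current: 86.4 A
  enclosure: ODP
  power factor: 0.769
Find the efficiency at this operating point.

ω = 2π × 1686/60 = 176.6 rad/s; P_out = τω = 127 × 176.6 = 22428 W
P_in = √3·V_L·I_L·cosφ = 1.732 × 230 × 86.4 × 0.769 = 26468 W
η = P_out / P_in = 22428 / 26468 = 0.847 = 84.7%

84.7 %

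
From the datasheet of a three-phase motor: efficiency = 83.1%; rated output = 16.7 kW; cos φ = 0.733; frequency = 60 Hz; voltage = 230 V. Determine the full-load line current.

P_out = 16.7 kW = 16700 W
P_in = P_out / η = 16700 / 0.831 = 20096 W
I_L = P_in / (√3·V_L·cosφ) = 20096 / (1.732 × 230 × 0.733) = 68.8 A

68.8 A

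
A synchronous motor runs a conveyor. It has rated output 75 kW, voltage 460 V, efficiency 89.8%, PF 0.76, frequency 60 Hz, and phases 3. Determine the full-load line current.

P_out = 75 kW = 75000 W
P_in = P_out / η = 75000 / 0.898 = 83519 W
I_L = P_in / (√3·V_L·cosφ) = 83519 / (1.732 × 460 × 0.76) = 138 A

138 A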